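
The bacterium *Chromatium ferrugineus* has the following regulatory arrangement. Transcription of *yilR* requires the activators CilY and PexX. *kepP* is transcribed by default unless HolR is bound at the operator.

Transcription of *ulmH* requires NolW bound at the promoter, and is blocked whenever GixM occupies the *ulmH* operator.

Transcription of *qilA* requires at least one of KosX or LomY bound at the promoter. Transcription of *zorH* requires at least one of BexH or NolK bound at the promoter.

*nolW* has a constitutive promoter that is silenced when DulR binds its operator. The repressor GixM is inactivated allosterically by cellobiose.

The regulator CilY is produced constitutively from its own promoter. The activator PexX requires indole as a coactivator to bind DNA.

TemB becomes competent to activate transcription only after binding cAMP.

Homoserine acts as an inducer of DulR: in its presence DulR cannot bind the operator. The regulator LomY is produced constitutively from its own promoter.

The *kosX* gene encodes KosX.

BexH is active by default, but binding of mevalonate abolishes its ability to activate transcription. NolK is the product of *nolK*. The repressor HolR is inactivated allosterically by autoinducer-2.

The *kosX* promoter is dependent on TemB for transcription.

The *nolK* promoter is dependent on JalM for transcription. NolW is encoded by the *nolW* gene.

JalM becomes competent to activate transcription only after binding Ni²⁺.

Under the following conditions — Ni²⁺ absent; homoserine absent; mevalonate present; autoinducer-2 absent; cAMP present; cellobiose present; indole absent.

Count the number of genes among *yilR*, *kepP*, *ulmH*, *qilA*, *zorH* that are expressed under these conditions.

CilY is produced constitutively and is active.
Indole is absent, so PexX is inactive.
Required activator PexX is absent, so *yilR* is not transcribed.
→ *yilR* is OFF.
Autoinducer-2 is absent, so HolR is active.
With repressor HolR bound, *kepP* is not transcribed.
→ *kepP* is OFF.
Cellobiose is present, so GixM is inactive.
Homoserine is absent, so DulR is active.
With repressor DulR bound, *nolW* is not transcribed.
So NolW is not produced.
Required activator NolW is absent, so *ulmH* is not transcribed.
→ *ulmH* is OFF.
cAMP is present, so TemB is active.
No repressor is bound and TemB is active, so *kosX* is transcribed.
So KosX is produced and active.
LomY is produced constitutively and is active.
Activator KosX is present, so *qilA* is transcribed.
→ *qilA* is ON.
Mevalonate is present, so BexH is inactive.
Ni²⁺ is absent, so JalM is inactive.
Required activator JalM is absent, so *nolK* is not transcribed.
So NolK is not produced.
No activator is available at the *zorH* promoter, so *zorH* is not transcribed.
→ *zorH* is OFF.
1 of the 5 genes is transcribed.

1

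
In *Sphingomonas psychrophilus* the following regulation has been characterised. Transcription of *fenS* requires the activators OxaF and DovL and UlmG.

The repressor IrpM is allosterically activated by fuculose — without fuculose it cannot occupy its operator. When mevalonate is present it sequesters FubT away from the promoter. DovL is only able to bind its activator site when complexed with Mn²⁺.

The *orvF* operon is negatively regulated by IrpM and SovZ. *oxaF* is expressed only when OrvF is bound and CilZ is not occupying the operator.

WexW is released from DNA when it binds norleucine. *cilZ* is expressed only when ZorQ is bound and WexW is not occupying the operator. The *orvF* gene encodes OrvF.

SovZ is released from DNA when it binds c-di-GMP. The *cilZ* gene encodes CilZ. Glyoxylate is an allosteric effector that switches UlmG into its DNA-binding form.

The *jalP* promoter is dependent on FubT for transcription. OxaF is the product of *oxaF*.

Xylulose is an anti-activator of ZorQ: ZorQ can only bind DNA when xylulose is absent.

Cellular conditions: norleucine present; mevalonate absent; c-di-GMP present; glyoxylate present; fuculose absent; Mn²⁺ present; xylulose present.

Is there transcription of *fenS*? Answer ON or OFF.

Norleucine is present, so WexW is inactive.
Xylulose is present, so ZorQ is inactive.
Required activator ZorQ is absent, so *cilZ* is not transcribed.
So CilZ is not produced.
Fuculose is absent, so IrpM is inactive.
c-di-GMP is present, so SovZ is inactive.
With no repressor bound, *orvF* is transcribed.
So OrvF is produced and active.
No repressor is bound and OrvF is active, so *oxaF* is transcribed.
So OxaF is produced and active.
Mn²⁺ is present, so DovL is active.
Glyoxylate is present, so UlmG is active.
No repressor is bound and OxaF and DovL and UlmG are active, so *fenS* is transcribed.

ON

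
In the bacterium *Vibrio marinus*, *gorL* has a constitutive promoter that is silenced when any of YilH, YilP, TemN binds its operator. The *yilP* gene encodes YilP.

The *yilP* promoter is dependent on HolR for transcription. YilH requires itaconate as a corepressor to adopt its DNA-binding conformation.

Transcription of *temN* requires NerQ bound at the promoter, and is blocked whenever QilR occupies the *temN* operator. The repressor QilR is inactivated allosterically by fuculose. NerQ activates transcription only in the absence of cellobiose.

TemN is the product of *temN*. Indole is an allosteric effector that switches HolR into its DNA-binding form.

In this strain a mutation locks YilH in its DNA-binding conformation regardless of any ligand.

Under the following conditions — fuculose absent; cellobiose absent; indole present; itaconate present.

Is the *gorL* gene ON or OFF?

YilH is constitutively active in this strain.
Indole is present, so HolR is active.
No repressor is bound and HolR is active, so *yilP* is transcribed.
So YilP is produced and active.
Cellobiose is absent, so NerQ is active.
Fuculose is absent, so QilR is active.
With repressor QilR bound, *temN* is not transcribed.
So TemN is not produced.
With repressor YilH bound, *gorL* is not transcribed.

OFF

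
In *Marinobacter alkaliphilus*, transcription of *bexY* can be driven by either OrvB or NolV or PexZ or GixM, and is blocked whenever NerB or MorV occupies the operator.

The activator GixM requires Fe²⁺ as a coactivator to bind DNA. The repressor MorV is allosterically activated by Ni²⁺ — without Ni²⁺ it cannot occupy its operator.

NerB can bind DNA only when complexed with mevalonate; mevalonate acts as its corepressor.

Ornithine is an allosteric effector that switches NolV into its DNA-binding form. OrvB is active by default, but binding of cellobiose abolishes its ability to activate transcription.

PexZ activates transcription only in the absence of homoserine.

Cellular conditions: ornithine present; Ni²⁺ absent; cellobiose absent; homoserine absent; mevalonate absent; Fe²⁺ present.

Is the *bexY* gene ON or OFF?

Cellobiose is absent, so OrvB is active.
Mevalonate is absent, so NerB is inactive.
Ornithine is present, so NolV is active.
Ni²⁺ is absent, so MorV is inactive.
Homoserine is absent, so PexZ is active.
Fe²⁺ is present, so GixM is active.
Activator OrvB is present, so *bexY* is transcribed.

ON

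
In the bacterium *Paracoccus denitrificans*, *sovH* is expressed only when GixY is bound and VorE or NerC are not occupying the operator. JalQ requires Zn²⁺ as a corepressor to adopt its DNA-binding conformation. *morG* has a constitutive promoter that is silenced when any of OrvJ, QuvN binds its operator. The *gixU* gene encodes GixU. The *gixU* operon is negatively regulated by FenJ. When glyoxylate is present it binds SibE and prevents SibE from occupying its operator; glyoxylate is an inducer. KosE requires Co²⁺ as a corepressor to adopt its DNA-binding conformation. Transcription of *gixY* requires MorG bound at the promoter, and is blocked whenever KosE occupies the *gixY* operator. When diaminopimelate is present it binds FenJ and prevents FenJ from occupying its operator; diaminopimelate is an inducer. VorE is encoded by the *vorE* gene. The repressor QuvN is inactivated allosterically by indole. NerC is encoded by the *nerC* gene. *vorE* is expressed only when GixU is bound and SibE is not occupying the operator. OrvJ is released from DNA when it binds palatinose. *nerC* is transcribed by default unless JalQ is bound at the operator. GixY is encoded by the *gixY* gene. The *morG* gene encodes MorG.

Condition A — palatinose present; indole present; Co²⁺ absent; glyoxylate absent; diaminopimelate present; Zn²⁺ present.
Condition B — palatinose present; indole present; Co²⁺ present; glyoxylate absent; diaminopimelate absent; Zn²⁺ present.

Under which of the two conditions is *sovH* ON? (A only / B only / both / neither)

A only

Condition A:
Palatinose is present, so OrvJ is inactive.
Indole is present, so QuvN is inactive.
With no repressor bound, *morG* is transcribed.
So MorG is produced and active.
Co²⁺ is absent, so KosE is inactive.
No repressor is bound and MorG is active, so *gixY* is transcribed.
So GixY is produced and active.
Glyoxylate is absent, so SibE is active.
Diaminopimelate is present, so FenJ is inactive.
With no repressor bound, *gixU* is transcribed.
So GixU is produced and active.
With repressor SibE bound, *vorE* is not transcribed.
So VorE is not produced.
Zn²⁺ is present, so JalQ is active.
With repressor JalQ bound, *nerC* is not transcribed.
So NerC is not produced.
No repressor is bound and GixY is active, so *sovH* is transcribed.
→ *sovH* is ON in A.
Condition B:
Palatinose is present, so OrvJ is inactive.
Indole is present, so QuvN is inactive.
With no repressor bound, *morG* is transcribed.
So MorG is produced and active.
Co²⁺ is present, so KosE is active.
With repressor KosE bound, *gixY* is not transcribed.
So GixY is not produced.
Glyoxylate is absent, so SibE is active.
Diaminopimelate is absent, so FenJ is active.
With repressor FenJ bound, *gixU* is not transcribed.
So GixU is not produced.
With repressor SibE bound, *vorE* is not transcribed.
So VorE is not produced.
Zn²⁺ is present, so JalQ is active.
With repressor JalQ bound, *nerC* is not transcribed.
So NerC is not produced.
Required activator GixY is absent, so *sovH* is not transcribed.
→ *sovH* is OFF in B.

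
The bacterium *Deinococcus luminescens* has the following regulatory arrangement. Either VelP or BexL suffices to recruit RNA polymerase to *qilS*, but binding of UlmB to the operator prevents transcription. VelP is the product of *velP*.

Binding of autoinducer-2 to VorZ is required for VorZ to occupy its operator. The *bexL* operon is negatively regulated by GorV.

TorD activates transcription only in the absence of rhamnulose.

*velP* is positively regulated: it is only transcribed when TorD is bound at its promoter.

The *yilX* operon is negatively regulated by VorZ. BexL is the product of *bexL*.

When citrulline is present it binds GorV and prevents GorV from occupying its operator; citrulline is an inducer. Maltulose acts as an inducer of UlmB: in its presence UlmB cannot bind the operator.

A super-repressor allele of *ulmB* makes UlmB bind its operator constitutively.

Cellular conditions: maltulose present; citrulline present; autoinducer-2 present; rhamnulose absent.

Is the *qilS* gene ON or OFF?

OFF

Rhamnulose is absent, so TorD is active.
No repressor is bound and TorD is active, so *velP* is transcribed.
So VelP is produced and active.
Citrulline is present, so GorV is inactive.
With no repressor bound, *bexL* is transcribed.
So BexL is produced and active.
UlmB is constitutively active in this strain.
With repressor UlmB bound, *qilS* is not transcribed.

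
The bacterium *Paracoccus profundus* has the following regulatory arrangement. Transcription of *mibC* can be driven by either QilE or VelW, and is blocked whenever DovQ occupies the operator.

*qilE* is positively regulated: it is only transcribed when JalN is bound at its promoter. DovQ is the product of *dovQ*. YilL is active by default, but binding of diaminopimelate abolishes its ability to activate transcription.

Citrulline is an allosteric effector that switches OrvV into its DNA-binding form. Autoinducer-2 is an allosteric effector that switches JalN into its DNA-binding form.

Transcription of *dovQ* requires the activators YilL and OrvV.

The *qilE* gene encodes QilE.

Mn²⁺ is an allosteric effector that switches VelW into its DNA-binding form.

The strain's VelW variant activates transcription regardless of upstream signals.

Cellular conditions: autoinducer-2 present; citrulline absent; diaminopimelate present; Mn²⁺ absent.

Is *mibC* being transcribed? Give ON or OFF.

Autoinducer-2 is present, so JalN is active.
No repressor is bound and JalN is active, so *qilE* is transcribed.
So QilE is produced and active.
VelW is constitutively active in this strain.
Diaminopimelate is present, so YilL is inactive.
Citrulline is absent, so OrvV is inactive.
Required activator YilL is absent, so *dovQ* is not transcribed.
So DovQ is not produced.
Activator QilE is present, so *mibC* is transcribed.

ON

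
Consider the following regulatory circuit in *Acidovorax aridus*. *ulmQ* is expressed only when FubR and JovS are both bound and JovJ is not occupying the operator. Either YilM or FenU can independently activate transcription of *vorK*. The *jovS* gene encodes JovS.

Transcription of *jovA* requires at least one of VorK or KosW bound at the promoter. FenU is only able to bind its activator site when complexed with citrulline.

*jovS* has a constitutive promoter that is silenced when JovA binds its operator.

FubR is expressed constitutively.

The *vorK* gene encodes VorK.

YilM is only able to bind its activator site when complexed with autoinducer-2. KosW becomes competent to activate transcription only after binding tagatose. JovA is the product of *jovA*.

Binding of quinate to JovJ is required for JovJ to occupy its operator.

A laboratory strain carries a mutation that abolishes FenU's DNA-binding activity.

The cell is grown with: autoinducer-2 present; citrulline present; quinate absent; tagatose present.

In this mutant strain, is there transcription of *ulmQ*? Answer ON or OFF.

OFF

FubR is produced constitutively and is active.
Quinate is absent, so JovJ is inactive.
Autoinducer-2 is present, so YilM is active.
FenU is non-functional in this strain, so it has no effect.
Activator YilM is present, so *vorK* is transcribed.
So VorK is produced and active.
Tagatose is present, so KosW is active.
Activator VorK is present, so *jovA* is transcribed.
So JovA is produced and active.
With repressor JovA bound, *jovS* is not transcribed.
So JovS is not produced.
Required activator JovS is absent, so *ulmQ* is not transcribed.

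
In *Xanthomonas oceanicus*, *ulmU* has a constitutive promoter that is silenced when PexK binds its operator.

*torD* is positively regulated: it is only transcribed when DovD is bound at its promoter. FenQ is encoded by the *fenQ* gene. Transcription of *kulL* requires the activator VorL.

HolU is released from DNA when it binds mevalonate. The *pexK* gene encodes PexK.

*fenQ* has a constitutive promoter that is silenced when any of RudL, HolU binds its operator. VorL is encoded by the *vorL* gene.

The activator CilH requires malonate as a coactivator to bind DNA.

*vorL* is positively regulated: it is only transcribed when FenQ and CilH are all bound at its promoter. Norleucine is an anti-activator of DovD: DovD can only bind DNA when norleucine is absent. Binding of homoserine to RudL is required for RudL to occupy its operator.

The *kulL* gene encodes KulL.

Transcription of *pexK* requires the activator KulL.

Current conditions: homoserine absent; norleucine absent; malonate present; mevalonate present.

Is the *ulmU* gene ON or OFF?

Homoserine is absent, so RudL is inactive.
Mevalonate is present, so HolU is inactive.
With no repressor bound, *fenQ* is transcribed.
So FenQ is produced and active.
Malonate is present, so CilH is active.
No repressor is bound and FenQ and CilH are active, so *vorL* is transcribed.
So VorL is produced and active.
No repressor is bound and VorL is active, so *kulL* is transcribed.
So KulL is produced and active.
No repressor is bound and KulL is active, so *pexK* is transcribed.
So PexK is produced and active.
With repressor PexK bound, *ulmU* is not transcribed.

OFF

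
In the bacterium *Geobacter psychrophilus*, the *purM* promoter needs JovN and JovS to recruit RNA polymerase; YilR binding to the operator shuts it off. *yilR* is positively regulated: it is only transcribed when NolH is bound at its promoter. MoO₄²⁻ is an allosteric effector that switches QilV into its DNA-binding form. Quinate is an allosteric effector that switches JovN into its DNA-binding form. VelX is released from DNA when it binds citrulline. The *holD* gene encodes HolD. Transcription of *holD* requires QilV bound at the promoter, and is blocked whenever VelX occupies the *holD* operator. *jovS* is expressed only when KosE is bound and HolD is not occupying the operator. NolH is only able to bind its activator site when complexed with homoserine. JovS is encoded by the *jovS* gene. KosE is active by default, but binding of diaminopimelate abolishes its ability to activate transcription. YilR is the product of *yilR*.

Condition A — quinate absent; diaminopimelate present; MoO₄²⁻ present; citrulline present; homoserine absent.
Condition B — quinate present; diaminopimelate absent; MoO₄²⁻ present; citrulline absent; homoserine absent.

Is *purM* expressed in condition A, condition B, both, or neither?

Condition A:
Quinate is absent, so JovN is inactive.
Diaminopimelate is present, so KosE is inactive.
MoO₄²⁻ is present, so QilV is active.
Citrulline is present, so VelX is inactive.
No repressor is bound and QilV is active, so *holD* is transcribed.
So HolD is produced and active.
With repressor HolD bound, *jovS* is not transcribed.
So JovS is not produced.
Homoserine is absent, so NolH is inactive.
Required activator NolH is absent, so *yilR* is not transcribed.
So YilR is not produced.
Required activator JovN is absent, so *purM* is not transcribed.
→ *purM* is OFF in A.
Condition B:
Quinate is present, so JovN is active.
Diaminopimelate is absent, so KosE is active.
MoO₄²⁻ is present, so QilV is active.
Citrulline is absent, so VelX is active.
With repressor VelX bound, *holD* is not transcribed.
So HolD is not produced.
No repressor is bound and KosE is active, so *jovS* is transcribed.
So JovS is produced and active.
Homoserine is absent, so NolH is inactive.
Required activator NolH is absent, so *yilR* is not transcribed.
So YilR is not produced.
No repressor is bound and JovN and JovS are active, so *purM* is transcribed.
→ *purM* is ON in B.

B only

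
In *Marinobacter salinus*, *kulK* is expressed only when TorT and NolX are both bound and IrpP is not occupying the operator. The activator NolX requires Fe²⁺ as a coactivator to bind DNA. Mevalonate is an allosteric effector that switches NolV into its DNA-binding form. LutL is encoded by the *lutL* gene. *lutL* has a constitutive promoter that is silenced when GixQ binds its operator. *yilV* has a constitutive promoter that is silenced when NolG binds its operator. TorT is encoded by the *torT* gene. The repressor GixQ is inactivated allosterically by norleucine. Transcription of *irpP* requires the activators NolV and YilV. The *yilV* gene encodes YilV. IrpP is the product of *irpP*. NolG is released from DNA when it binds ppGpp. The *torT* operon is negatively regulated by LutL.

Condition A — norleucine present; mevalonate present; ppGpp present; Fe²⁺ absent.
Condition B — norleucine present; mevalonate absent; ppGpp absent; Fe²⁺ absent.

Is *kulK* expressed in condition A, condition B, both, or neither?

neither

Condition A:
Norleucine is present, so GixQ is inactive.
With no repressor bound, *lutL* is transcribed.
So LutL is produced and active.
With repressor LutL bound, *torT* is not transcribed.
So TorT is not produced.
Mevalonate is present, so NolV is active.
ppGpp is present, so NolG is inactive.
With no repressor bound, *yilV* is transcribed.
So YilV is produced and active.
No repressor is bound and NolV and YilV are active, so *irpP* is transcribed.
So IrpP is produced and active.
Fe²⁺ is absent, so NolX is inactive.
With repressor IrpP bound, *kulK* is not transcribed.
→ *kulK* is OFF in A.
Condition B:
Norleucine is present, so GixQ is inactive.
With no repressor bound, *lutL* is transcribed.
So LutL is produced and active.
With repressor LutL bound, *torT* is not transcribed.
So TorT is not produced.
Mevalonate is absent, so NolV is inactive.
ppGpp is absent, so NolG is active.
With repressor NolG bound, *yilV* is not transcribed.
So YilV is not produced.
Required activator NolV is absent, so *irpP* is not transcribed.
So IrpP is not produced.
Fe²⁺ is absent, so NolX is inactive.
Required activator TorT is absent, so *kulK* is not transcribed.
→ *kulK* is OFF in B.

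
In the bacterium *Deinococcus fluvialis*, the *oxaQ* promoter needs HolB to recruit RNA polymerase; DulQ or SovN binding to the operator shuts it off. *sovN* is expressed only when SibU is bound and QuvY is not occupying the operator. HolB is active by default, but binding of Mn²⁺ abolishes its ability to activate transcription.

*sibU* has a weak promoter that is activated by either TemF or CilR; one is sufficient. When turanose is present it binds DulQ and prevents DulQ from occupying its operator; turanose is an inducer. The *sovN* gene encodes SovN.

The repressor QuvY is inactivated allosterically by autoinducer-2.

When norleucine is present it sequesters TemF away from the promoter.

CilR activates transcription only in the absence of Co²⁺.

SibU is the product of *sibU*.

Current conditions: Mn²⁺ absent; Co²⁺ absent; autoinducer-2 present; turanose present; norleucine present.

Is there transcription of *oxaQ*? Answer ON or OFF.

Turanose is present, so DulQ is inactive.
Autoinducer-2 is present, so QuvY is inactive.
Norleucine is present, so TemF is inactive.
Co²⁺ is absent, so CilR is active.
Activator CilR is present, so *sibU* is transcribed.
So SibU is produced and active.
No repressor is bound and SibU is active, so *sovN* is transcribed.
So SovN is produced and active.
Mn²⁺ is absent, so HolB is active.
With repressor SovN bound, *oxaQ* is not transcribed.

OFF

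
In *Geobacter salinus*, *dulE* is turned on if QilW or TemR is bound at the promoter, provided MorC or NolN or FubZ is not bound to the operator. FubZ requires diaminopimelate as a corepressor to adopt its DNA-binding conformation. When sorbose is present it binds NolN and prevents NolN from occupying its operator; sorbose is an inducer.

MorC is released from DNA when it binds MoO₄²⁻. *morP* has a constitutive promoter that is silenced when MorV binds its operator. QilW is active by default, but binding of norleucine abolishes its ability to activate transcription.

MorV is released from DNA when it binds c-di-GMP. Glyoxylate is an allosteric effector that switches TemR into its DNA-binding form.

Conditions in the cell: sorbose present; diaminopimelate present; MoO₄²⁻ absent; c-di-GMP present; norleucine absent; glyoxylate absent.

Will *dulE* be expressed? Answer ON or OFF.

OFF

MoO₄²⁻ is absent, so MorC is active.
Norleucine is absent, so QilW is active.
Sorbose is present, so NolN is inactive.
Diaminopimelate is present, so FubZ is active.
Glyoxylate is absent, so TemR is inactive.
With repressor MorC bound, *dulE* is not transcribed.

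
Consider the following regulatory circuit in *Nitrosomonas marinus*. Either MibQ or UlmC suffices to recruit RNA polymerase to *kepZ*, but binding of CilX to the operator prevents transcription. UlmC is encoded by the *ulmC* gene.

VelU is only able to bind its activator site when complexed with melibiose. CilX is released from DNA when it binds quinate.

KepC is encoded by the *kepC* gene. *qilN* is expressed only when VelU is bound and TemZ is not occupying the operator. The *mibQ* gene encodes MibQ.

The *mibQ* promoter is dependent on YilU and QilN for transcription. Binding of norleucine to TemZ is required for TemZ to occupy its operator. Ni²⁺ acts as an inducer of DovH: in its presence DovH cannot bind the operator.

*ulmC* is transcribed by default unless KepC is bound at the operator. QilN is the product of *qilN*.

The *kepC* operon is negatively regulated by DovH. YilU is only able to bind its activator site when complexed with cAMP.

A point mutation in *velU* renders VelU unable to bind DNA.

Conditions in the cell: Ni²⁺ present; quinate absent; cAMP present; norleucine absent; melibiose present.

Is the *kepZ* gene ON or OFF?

OFF

cAMP is present, so YilU is active.
Norleucine is absent, so TemZ is inactive.
VelU is non-functional in this strain, so it has no effect.
Required activator VelU is absent, so *qilN* is not transcribed.
So QilN is not produced.
Required activator QilN is absent, so *mibQ* is not transcribed.
So MibQ is not produced.
Quinate is absent, so CilX is active.
Ni²⁺ is present, so DovH is inactive.
With no repressor bound, *kepC* is transcribed.
So KepC is produced and active.
With repressor KepC bound, *ulmC* is not transcribed.
So UlmC is not produced.
With repressor CilX bound, *kepZ* is not transcribed.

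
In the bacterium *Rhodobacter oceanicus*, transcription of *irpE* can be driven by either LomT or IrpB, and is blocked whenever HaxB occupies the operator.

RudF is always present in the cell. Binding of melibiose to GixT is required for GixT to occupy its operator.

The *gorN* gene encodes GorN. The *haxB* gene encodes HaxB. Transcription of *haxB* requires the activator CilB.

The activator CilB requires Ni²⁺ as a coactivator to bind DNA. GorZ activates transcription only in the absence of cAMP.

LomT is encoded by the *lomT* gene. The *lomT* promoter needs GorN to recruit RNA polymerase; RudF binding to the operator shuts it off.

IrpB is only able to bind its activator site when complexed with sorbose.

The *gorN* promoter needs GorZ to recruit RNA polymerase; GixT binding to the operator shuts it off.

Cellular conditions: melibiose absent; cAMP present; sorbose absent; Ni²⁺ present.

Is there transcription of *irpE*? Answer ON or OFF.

Melibiose is absent, so GixT is inactive.
cAMP is present, so GorZ is inactive.
Required activator GorZ is absent, so *gorN* is not transcribed.
So GorN is not produced.
RudF is produced constitutively and is active.
With repressor RudF bound, *lomT* is not transcribed.
So LomT is not produced.
Ni²⁺ is present, so CilB is active.
No repressor is bound and CilB is active, so *haxB* is transcribed.
So HaxB is produced and active.
Sorbose is absent, so IrpB is inactive.
With repressor HaxB bound, *irpE* is not transcribed.

OFF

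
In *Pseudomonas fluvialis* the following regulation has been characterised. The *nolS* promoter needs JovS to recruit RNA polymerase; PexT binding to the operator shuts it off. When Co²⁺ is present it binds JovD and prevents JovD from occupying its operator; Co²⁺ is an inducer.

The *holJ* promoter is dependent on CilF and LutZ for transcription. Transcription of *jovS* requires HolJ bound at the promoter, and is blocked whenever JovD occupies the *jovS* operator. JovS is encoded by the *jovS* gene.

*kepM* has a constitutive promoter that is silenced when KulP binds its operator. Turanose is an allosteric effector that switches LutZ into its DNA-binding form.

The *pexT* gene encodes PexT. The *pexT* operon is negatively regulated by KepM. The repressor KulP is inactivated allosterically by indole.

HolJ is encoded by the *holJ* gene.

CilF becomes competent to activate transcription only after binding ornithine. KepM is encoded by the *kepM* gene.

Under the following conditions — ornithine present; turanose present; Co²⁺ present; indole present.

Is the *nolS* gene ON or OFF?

ON

Indole is present, so KulP is inactive.
With no repressor bound, *kepM* is transcribed.
So KepM is produced and active.
With repressor KepM bound, *pexT* is not transcribed.
So PexT is not produced.
Co²⁺ is present, so JovD is inactive.
Ornithine is present, so CilF is active.
Turanose is present, so LutZ is active.
No repressor is bound and CilF and LutZ are active, so *holJ* is transcribed.
So HolJ is produced and active.
No repressor is bound and HolJ is active, so *jovS* is transcribed.
So JovS is produced and active.
No repressor is bound and JovS is active, so *nolS* is transcribed.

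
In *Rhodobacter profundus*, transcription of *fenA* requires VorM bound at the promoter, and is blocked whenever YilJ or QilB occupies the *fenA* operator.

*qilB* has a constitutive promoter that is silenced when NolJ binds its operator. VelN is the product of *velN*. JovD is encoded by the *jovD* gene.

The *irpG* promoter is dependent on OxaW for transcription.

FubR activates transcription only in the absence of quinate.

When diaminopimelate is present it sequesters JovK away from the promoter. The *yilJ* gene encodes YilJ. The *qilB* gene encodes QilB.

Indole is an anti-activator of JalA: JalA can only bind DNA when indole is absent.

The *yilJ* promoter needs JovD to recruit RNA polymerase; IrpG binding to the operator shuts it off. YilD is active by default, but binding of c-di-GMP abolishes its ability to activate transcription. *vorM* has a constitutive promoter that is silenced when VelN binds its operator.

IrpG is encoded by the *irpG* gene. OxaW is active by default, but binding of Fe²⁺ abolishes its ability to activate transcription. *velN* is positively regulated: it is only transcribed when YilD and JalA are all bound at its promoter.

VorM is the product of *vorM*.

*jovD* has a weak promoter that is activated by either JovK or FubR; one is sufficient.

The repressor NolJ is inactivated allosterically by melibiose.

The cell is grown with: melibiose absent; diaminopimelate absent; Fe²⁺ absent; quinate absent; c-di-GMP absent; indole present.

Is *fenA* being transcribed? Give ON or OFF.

Diaminopimelate is absent, so JovK is active.
Quinate is absent, so FubR is active.
Activator JovK is present, so *jovD* is transcribed.
So JovD is produced and active.
Fe²⁺ is absent, so OxaW is active.
No repressor is bound and OxaW is active, so *irpG* is transcribed.
So IrpG is produced and active.
With repressor IrpG bound, *yilJ* is not transcribed.
So YilJ is not produced.
Melibiose is absent, so NolJ is active.
With repressor NolJ bound, *qilB* is not transcribed.
So QilB is not produced.
c-di-GMP is absent, so YilD is active.
Indole is present, so JalA is inactive.
Required activator JalA is absent, so *velN* is not transcribed.
So VelN is not produced.
With no repressor bound, *vorM* is transcribed.
So VorM is produced and active.
No repressor is bound and VorM is active, so *fenA* is transcribed.

ON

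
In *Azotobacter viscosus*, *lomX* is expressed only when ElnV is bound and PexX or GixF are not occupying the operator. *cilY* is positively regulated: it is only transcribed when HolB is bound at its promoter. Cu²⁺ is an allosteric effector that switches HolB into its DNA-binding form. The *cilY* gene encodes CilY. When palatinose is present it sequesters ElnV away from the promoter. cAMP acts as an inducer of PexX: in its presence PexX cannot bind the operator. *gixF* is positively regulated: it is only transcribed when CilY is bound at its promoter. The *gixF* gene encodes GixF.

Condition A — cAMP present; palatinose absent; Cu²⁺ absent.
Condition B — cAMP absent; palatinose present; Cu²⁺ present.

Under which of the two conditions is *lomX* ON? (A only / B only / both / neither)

A only

Condition A:
cAMP is present, so PexX is inactive.
Palatinose is absent, so ElnV is active.
Cu²⁺ is absent, so HolB is inactive.
Required activator HolB is absent, so *cilY* is not transcribed.
So CilY is not produced.
Required activator CilY is absent, so *gixF* is not transcribed.
So GixF is not produced.
No repressor is bound and ElnV is active, so *lomX* is transcribed.
→ *lomX* is ON in A.
Condition B:
cAMP is absent, so PexX is active.
Palatinose is present, so ElnV is inactive.
Cu²⁺ is present, so HolB is active.
No repressor is bound and HolB is active, so *cilY* is transcribed.
So CilY is produced and active.
No repressor is bound and CilY is active, so *gixF* is transcribed.
So GixF is produced and active.
With repressor PexX bound, *lomX* is not transcribed.
→ *lomX* is OFF in B.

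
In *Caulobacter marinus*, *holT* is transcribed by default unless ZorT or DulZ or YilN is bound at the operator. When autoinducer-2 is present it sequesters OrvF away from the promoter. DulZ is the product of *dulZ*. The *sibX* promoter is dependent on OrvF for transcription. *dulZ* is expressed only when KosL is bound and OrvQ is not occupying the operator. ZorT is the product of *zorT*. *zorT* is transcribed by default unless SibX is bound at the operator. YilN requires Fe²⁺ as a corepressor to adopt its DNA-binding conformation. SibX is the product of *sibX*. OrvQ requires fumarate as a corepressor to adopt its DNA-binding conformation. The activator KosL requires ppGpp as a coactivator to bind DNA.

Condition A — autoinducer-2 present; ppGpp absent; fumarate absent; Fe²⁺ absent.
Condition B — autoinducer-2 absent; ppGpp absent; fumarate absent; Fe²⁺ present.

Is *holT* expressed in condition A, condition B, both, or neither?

Condition A:
Autoinducer-2 is present, so OrvF is inactive.
Required activator OrvF is absent, so *sibX* is not transcribed.
So SibX is not produced.
With no repressor bound, *zorT* is transcribed.
So ZorT is produced and active.
ppGpp is absent, so KosL is inactive.
Fumarate is absent, so OrvQ is inactive.
Required activator KosL is absent, so *dulZ* is not transcribed.
So DulZ is not produced.
Fe²⁺ is absent, so YilN is inactive.
With repressor ZorT bound, *holT* is not transcribed.
→ *holT* is OFF in A.
Condition B:
Autoinducer-2 is absent, so OrvF is active.
No repressor is bound and OrvF is active, so *sibX* is transcribed.
So SibX is produced and active.
With repressor SibX bound, *zorT* is not transcribed.
So ZorT is not produced.
ppGpp is absent, so KosL is inactive.
Fumarate is absent, so OrvQ is inactive.
Required activator KosL is absent, so *dulZ* is not transcribed.
So DulZ is not produced.
Fe²⁺ is present, so YilN is active.
With repressor YilN bound, *holT* is not transcribed.
→ *holT* is OFF in B.

neither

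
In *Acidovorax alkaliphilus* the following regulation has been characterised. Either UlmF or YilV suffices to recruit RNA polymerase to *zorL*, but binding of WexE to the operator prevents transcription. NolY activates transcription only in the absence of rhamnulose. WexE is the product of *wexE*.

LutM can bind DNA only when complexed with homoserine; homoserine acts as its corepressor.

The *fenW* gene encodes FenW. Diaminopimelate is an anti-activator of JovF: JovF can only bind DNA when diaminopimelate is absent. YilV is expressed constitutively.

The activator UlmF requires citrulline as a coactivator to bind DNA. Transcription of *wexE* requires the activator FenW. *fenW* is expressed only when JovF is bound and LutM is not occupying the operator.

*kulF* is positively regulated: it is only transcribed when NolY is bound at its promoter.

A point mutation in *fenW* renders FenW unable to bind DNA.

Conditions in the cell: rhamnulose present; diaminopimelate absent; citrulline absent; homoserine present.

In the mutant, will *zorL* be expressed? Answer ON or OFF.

ON

Citrulline is absent, so UlmF is inactive.
FenW is non-functional in this strain, so it has no effect.
Required activator FenW is absent, so *wexE* is not transcribed.
So WexE is not produced.
YilV is produced constitutively and is active.
Activator YilV is present, so *zorL* is transcribed.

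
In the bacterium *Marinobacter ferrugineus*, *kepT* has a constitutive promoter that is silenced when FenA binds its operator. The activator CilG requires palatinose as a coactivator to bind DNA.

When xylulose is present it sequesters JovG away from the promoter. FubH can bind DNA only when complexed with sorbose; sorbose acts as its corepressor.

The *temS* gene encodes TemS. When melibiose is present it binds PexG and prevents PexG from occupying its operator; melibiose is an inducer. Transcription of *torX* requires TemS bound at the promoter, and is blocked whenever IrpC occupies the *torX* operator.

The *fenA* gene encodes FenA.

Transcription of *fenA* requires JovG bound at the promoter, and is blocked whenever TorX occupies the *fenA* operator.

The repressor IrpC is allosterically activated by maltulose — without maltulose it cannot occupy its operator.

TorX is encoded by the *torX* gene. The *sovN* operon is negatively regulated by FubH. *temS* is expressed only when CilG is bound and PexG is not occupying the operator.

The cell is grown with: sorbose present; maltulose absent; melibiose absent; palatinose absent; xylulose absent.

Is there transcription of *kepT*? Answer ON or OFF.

Palatinose is absent, so CilG is inactive.
Melibiose is absent, so PexG is active.
With repressor PexG bound, *temS* is not transcribed.
So TemS is not produced.
Maltulose is absent, so IrpC is inactive.
Required activator TemS is absent, so *torX* is not transcribed.
So TorX is not produced.
Xylulose is absent, so JovG is active.
No repressor is bound and JovG is active, so *fenA* is transcribed.
So FenA is produced and active.
With repressor FenA bound, *kepT* is not transcribed.

OFF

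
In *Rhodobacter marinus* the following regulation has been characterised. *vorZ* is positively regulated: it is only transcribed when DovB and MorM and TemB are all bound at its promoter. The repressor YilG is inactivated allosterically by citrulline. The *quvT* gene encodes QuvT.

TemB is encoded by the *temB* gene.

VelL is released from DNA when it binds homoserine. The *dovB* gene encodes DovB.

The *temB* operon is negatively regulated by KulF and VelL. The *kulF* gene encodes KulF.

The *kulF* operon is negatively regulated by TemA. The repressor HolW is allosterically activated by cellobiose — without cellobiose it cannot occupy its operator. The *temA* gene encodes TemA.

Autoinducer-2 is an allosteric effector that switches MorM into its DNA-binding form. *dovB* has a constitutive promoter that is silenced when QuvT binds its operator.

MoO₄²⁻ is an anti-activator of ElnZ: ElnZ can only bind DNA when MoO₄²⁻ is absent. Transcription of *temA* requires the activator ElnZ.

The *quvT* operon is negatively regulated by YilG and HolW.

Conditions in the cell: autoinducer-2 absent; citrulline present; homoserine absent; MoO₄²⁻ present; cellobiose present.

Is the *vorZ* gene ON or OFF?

Citrulline is present, so YilG is inactive.
Cellobiose is present, so HolW is active.
With repressor HolW bound, *quvT* is not transcribed.
So QuvT is not produced.
With no repressor bound, *dovB* is transcribed.
So DovB is produced and active.
Autoinducer-2 is absent, so MorM is inactive.
MoO₄²⁻ is present, so ElnZ is inactive.
Required activator ElnZ is absent, so *temA* is not transcribed.
So TemA is not produced.
With no repressor bound, *kulF* is transcribed.
So KulF is produced and active.
Homoserine is absent, so VelL is active.
With repressor KulF bound, *temB* is not transcribed.
So TemB is not produced.
Required activator MorM is absent, so *vorZ* is not transcribed.

OFF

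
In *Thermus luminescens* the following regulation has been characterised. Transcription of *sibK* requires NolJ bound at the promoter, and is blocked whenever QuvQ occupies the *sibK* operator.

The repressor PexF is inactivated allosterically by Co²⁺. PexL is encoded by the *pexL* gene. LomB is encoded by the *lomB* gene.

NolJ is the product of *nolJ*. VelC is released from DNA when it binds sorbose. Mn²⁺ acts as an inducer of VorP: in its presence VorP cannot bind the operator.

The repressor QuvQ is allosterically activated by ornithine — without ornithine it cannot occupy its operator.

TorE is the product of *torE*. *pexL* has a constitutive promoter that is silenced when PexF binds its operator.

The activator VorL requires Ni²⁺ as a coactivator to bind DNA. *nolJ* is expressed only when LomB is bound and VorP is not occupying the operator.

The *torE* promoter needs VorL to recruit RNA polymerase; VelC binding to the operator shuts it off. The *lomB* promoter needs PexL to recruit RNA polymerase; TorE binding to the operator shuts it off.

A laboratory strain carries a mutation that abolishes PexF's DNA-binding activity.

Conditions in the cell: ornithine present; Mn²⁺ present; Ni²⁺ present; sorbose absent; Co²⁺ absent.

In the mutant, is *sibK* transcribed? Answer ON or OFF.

OFF

Ornithine is present, so QuvQ is active.
Mn²⁺ is present, so VorP is inactive.
PexF is non-functional in this strain, so it has no effect.
With no repressor bound, *pexL* is transcribed.
So PexL is produced and active.
Ni²⁺ is present, so VorL is active.
Sorbose is absent, so VelC is active.
With repressor VelC bound, *torE* is not transcribed.
So TorE is not produced.
No repressor is bound and PexL is active, so *lomB* is transcribed.
So LomB is produced and active.
No repressor is bound and LomB is active, so *nolJ* is transcribed.
So NolJ is produced and active.
With repressor QuvQ bound, *sibK* is not transcribed.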